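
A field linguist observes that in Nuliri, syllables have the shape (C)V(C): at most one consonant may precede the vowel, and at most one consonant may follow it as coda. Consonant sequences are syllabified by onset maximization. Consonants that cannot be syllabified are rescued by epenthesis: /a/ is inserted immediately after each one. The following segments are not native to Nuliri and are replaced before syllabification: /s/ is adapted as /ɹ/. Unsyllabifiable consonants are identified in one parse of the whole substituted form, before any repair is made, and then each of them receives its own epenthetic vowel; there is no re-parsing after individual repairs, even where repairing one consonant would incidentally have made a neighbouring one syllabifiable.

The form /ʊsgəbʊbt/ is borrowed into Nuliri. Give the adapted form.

Substitution: /s/ → /ɹ/, giving /ʊɹgəbʊbt/.
Syllabifying with onset maximization leaves /t/ stranded (at most one coda consonant is licensed; onsets are limited to one consonant).
Epenthesis after each stranded consonant: /t/ → /ta/.

ʊɹgəbʊbta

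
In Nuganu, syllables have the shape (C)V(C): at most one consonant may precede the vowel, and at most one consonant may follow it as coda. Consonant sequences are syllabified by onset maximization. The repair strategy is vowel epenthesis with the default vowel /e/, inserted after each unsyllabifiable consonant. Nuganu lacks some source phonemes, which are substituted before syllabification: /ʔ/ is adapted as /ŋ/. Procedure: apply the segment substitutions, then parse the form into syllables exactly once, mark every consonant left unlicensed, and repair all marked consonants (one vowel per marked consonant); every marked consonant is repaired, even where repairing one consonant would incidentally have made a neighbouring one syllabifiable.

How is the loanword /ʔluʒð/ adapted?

ŋeluʒðe

Substitution: /ʔ/ → /ŋ/, giving /ŋluʒð/.
Syllabifying with onset maximization leaves /ŋ/, /ð/ stranded (at most one coda consonant is licensed; onsets are limited to one consonant).
Each unlicensed consonant becomes the onset of a new syllable: /ŋ/ → /ŋe/, /ð/ → /ðe/.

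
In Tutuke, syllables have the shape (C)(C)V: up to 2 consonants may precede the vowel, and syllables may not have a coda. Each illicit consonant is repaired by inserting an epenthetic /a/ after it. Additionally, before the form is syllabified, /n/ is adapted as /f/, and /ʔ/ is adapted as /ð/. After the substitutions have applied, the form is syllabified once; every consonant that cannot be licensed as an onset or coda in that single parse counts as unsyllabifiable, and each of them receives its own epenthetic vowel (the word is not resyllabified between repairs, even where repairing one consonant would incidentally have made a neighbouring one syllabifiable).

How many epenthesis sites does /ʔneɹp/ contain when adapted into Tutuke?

2

After substitution the input is /ðfeɹp/.
The unsyllabifiable consonants are /ɹ/, /p/; each receives one epenthetic vowel.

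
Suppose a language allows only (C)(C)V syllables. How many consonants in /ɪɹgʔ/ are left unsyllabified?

Under (C)(C)V, the unsyllabifiable consonants are /ɹ/, /g/, /ʔ/ (no codas are permitted; onsets may contain at most 2 consonants).

3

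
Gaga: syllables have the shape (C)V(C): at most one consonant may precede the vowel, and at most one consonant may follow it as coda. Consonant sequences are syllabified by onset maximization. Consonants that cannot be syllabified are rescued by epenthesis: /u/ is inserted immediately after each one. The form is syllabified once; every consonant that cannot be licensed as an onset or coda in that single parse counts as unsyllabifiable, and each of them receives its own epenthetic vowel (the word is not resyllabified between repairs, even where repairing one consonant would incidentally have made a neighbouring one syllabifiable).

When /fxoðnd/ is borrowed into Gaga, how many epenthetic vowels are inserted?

3

The unsyllabifiable consonants are /f/, /n/, /d/; each receives one epenthetic vowel.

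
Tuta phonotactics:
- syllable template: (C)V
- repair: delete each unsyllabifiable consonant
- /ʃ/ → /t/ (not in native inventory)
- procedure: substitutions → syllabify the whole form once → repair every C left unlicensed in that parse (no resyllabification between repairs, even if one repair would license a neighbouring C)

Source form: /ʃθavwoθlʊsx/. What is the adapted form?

Substitution: /ʃ/ → /t/, giving /tθavwoθlʊsx/.
Syllabifying with onset maximization leaves /t/, /v/, /θ/, /s/, /x/ stranded (no codas are permitted; onsets are limited to one consonant).
Each unlicensed consonant is deleted: /t/, /v/, /θ/, /s/, /x/.

θawolʊ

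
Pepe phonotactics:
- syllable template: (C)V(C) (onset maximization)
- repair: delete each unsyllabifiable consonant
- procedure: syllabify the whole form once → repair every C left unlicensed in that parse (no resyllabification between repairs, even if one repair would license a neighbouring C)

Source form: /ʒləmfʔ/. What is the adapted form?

ləm

Under (C)V(C), the unsyllabifiable consonants are /ʒ/, /f/, /ʔ/ (at most one coda consonant is licensed; onsets are limited to one consonant).
Deleting the stranded consonants removes /ʒ/, /f/, /ʔ/.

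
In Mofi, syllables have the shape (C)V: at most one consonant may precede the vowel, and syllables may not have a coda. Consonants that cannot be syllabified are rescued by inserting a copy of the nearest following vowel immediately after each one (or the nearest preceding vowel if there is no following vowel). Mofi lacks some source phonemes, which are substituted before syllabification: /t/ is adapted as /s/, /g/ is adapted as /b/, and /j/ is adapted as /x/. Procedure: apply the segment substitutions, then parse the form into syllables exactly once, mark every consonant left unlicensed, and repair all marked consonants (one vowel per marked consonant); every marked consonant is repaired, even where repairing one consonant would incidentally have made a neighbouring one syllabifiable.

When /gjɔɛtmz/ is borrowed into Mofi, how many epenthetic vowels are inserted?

After substitution the input is /bxɔɛsmz/.
The unsyllabifiable consonants are /b/, /s/, /m/, /z/; each receives one epenthetic vowel.

4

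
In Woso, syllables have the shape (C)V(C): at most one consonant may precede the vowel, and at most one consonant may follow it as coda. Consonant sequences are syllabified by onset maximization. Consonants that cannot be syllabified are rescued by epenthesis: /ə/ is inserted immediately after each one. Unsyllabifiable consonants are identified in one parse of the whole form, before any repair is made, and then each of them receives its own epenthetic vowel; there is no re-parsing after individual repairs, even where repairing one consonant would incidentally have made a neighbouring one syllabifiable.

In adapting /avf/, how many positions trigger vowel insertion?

The unsyllabifiable consonants are /f/; each receives one epenthetic vowel.

1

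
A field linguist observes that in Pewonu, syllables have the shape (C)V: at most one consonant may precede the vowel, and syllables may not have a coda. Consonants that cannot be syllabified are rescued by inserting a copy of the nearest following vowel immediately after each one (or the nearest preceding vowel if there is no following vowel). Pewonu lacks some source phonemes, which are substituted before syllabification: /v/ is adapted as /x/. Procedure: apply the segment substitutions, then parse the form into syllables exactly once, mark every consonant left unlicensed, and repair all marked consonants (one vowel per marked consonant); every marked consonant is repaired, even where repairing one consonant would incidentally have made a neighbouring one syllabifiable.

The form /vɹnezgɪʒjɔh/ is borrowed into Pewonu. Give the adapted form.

Substitution: /v/ → /x/, giving /xɹnezgɪʒjɔh/.
The consonants /x/, /ɹ/, /z/, /ʒ/, /h/ cannot be parsed into a legal (C)V syllable (no codas are permitted; onsets are limited to one consonant).
Epenthesis after each stranded consonant: /x/ → /xe/, /ɹ/ → /ɹe/, /z/ → /zɪ/, /ʒ/ → /ʒɔ/, /h/ → /hɔ/.

xeɹenezɪgɪʒɔjɔhɔ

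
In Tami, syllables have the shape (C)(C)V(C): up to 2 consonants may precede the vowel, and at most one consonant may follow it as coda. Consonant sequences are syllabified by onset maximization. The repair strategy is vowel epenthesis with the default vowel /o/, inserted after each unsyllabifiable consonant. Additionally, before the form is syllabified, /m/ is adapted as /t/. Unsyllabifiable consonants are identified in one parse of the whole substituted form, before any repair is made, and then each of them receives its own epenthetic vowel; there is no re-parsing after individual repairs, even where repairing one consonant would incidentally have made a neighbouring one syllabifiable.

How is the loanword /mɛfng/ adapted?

Substitution: /m/ → /t/, giving /tɛfng/.
The consonants /n/, /g/ cannot be parsed into a legal (C)(C)V(C) syllable (at most one coda consonant is licensed; onsets may contain at most 2 consonants).
Inserting the epenthetic vowel yields /n/ → /no/, /g/ → /go/.

tɛfnogo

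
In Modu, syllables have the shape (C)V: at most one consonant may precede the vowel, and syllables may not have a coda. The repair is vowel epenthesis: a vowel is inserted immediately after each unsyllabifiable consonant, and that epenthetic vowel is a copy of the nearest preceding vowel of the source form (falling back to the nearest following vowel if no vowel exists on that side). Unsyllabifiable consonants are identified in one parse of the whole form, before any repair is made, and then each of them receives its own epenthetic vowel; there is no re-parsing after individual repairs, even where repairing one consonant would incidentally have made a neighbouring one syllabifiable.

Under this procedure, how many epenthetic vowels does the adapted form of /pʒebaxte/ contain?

2

The unsyllabifiable consonants are /p/, /x/; each receives one epenthetic vowel.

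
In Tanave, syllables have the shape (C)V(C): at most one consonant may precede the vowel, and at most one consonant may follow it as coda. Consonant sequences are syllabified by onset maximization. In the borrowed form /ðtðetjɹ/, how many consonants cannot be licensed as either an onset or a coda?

Under (C)V(C), the unsyllabifiable consonants are /ð/, /t/, /j/, /ɹ/ (at most one coda consonant is licensed; onsets are limited to one consonant).

4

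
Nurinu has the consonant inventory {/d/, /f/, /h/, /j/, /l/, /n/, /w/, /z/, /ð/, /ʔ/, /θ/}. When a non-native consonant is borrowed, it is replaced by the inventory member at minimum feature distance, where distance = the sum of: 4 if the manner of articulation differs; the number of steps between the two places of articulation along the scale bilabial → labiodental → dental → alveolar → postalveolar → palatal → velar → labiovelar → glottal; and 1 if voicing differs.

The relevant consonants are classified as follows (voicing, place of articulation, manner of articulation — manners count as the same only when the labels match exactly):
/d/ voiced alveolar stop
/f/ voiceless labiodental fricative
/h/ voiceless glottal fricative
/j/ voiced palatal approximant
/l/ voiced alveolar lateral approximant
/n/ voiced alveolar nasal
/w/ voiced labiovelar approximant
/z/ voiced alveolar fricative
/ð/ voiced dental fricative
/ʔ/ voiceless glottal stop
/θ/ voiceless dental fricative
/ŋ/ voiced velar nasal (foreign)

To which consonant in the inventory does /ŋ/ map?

/n/ is closest: same manner (nasal), place distance 3 (velar→alveolar), same voicing; total 3. Next closest is /j/ at distance 5.

n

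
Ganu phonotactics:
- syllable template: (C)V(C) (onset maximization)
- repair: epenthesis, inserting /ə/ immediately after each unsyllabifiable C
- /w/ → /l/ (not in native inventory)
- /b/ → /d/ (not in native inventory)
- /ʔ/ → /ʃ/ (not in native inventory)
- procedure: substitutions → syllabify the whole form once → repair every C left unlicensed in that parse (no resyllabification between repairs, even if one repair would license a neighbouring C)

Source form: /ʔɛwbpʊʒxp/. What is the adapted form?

Substitution: /ʔ/ → /ʃ/, /w/ → /l/, /b/ → /d/, giving /ʃɛldpʊʒxp/.
Under (C)V(C), the unsyllabifiable consonants are /d/, /x/, /p/ (at most one coda consonant is licensed; onsets are limited to one consonant).
Each unlicensed consonant becomes the onset of a new syllable: /d/ → /də/, /x/ → /xə/, /p/ → /pə/.

ʃɛldəpʊʒxəpə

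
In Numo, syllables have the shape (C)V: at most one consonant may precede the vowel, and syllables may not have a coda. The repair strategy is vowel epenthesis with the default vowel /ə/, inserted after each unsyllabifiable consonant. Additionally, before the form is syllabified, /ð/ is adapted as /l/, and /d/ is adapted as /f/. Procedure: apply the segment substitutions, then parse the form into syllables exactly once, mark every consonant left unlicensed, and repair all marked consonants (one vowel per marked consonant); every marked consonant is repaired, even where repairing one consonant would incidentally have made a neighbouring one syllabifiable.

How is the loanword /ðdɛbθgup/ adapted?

Substitution: /ð/ → /l/, /d/ → /f/, giving /lfɛbθgup/.
The consonants /l/, /b/, /θ/, /p/ cannot be parsed into a legal (C)V syllable (no codas are permitted; onsets are limited to one consonant).
Each unlicensed consonant becomes the onset of a new syllable: /l/ → /lə/, /b/ → /bə/, /θ/ → /θə/, /p/ → /pə/.

ləfɛbəθəgupə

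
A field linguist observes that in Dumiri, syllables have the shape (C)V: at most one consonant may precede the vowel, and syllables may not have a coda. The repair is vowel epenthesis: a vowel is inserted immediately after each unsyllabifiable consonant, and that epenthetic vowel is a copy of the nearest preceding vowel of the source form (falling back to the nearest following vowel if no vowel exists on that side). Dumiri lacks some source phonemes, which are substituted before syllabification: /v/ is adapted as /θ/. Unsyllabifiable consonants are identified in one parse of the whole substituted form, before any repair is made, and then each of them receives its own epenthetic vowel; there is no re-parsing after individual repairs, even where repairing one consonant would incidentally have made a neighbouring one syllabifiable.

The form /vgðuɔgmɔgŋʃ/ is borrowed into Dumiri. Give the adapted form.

Substitution: /v/ → /θ/, giving /θgðuɔgmɔgŋʃ/.
Syllabifying with onset maximization leaves /θ/, /g/, /g/, /g/, /ŋ/, /ʃ/ stranded (no codas are permitted; onsets are limited to one consonant).
Epenthesis after each stranded consonant: /θ/ → /θu/, /g/ → /gu/, /g/ → /gɔ/, /g/ → /gɔ/, /ŋ/ → /ŋɔ/, /ʃ/ → /ʃɔ/.

θuguðuɔgɔmɔgɔŋɔʃɔ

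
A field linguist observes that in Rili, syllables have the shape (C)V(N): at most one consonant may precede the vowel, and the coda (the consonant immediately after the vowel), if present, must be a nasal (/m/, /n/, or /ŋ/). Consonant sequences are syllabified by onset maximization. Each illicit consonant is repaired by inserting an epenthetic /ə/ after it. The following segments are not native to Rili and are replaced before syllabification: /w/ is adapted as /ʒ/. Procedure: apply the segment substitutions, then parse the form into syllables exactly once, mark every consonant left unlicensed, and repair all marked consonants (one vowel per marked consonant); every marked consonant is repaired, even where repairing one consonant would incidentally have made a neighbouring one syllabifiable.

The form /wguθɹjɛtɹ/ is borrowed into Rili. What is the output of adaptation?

Substitution: /w/ → /ʒ/, giving /ʒguθɹjɛtɹ/.
Syllabifying with onset maximization leaves /ʒ/, /θ/, /ɹ/, /t/, /ɹ/ stranded (only a nasal (/m/, /n/, or /ŋ/) is licensed in coda position; onsets are limited to one consonant).
Epenthesis after each stranded consonant: /ʒ/ → /ʒə/, /θ/ → /θə/, /ɹ/ → /ɹə/, /t/ → /tə/, /ɹ/ → /ɹə/.

ʒəguθəɹəjɛtəɹə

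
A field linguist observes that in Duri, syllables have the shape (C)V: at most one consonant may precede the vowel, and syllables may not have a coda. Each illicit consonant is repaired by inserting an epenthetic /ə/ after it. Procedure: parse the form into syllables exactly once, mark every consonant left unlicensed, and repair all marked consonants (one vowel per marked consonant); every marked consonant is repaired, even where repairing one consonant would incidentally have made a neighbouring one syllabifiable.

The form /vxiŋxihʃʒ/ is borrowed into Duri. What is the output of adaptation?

Syllabifying with onset maximization leaves /v/, /ŋ/, /h/, /ʃ/, /ʒ/ stranded (no codas are permitted; onsets are limited to one consonant).
Inserting the epenthetic vowel yields /v/ → /və/, /ŋ/ → /ŋə/, /h/ → /hə/, /ʃ/ → /ʃə/, /ʒ/ → /ʒə/.

vəxiŋəxihəʃəʒə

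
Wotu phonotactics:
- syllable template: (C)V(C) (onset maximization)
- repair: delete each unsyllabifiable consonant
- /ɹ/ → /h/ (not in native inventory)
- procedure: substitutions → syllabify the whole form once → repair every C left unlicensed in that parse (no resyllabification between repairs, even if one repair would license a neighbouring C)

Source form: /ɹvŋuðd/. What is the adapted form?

ŋuð

Substitution: /ɹ/ → /h/, giving /hvŋuðd/.
The consonants /h/, /v/, /d/ cannot be parsed into a legal (C)V(C) syllable (at most one coda consonant is licensed; onsets are limited to one consonant).
Each unlicensed consonant is deleted: /h/, /v/, /d/.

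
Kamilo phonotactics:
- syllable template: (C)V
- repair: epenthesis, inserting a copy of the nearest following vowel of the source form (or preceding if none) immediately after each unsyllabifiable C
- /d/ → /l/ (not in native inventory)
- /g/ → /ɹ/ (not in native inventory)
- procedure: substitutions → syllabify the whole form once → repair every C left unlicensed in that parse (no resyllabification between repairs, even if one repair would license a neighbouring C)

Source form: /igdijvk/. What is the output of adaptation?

Substitution: /g/ → /ɹ/, /d/ → /l/, giving /iɹlijvk/.
Under (C)V, the unsyllabifiable consonants are /ɹ/, /j/, /v/, /k/ (no codas are permitted; onsets are limited to one consonant).
Inserting the epenthetic vowel yields /ɹ/ → /ɹi/, /j/ → /ji/, /v/ → /vi/, /k/ → /ki/.

iɹilijiviki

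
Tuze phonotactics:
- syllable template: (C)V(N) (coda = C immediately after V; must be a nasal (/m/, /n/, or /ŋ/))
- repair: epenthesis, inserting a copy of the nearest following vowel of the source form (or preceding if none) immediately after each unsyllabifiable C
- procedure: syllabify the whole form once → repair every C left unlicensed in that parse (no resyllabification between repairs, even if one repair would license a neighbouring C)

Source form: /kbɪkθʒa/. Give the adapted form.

kɪbɪkaθaʒa

Syllabifying with onset maximization leaves /k/, /k/, /θ/ stranded (only a nasal (/m/, /n/, or /ŋ/) is licensed in coda position; onsets are limited to one consonant).
Inserting the epenthetic vowel yields /k/ → /kɪ/, /k/ → /ka/, /θ/ → /θa/.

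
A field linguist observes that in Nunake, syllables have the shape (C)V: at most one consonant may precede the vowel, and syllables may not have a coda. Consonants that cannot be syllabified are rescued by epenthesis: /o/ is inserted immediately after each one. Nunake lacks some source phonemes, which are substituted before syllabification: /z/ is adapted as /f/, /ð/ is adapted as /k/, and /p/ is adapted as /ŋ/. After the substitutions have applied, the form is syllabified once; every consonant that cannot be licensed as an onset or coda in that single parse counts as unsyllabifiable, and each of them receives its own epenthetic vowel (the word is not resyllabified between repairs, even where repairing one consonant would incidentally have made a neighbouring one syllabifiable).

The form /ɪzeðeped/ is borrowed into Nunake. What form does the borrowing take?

Substitution: /z/ → /f/, /ð/ → /k/, /p/ → /ŋ/, giving /ɪfekeŋed/.
Under (C)V, the unsyllabifiable consonants are /d/ (no codas are permitted; onsets are limited to one consonant).
Inserting the epenthetic vowel yields /d/ → /do/.

ɪfekeŋedo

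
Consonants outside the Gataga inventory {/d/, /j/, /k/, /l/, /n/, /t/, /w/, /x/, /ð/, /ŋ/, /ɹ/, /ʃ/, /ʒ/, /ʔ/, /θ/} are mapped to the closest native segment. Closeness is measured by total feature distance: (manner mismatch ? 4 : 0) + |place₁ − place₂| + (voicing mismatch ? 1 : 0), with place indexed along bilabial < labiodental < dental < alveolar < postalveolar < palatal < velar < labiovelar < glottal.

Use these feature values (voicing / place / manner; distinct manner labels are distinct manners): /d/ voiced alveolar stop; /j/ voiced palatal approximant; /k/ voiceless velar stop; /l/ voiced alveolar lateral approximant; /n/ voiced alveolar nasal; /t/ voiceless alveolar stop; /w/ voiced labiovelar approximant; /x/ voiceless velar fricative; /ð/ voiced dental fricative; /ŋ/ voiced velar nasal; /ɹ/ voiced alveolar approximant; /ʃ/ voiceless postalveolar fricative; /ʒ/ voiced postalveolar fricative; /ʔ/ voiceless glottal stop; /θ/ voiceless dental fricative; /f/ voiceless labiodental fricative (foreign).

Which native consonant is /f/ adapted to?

θ

/θ/ is closest: same manner (fricative), place distance 1 (labiodental→dental), same voicing; total 1. Next closest is /ð/ at distance 2.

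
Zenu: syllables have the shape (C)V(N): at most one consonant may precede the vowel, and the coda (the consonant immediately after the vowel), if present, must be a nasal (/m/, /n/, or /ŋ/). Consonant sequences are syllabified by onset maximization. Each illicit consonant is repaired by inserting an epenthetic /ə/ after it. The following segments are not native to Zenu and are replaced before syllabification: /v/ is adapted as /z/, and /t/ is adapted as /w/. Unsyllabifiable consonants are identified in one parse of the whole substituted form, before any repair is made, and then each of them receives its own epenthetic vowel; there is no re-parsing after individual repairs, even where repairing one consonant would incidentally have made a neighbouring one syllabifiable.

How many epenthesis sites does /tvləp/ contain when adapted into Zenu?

3

After substitution the input is /wzləp/.
The unsyllabifiable consonants are /w/, /z/, /p/; each receives one epenthetic vowel.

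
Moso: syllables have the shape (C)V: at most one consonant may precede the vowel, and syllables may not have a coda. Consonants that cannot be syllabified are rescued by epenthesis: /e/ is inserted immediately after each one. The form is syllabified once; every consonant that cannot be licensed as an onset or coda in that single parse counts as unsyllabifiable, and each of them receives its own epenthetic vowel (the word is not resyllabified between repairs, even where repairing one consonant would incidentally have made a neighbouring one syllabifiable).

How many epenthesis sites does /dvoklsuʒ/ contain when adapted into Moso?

4

The unsyllabifiable consonants are /d/, /k/, /l/, /ʒ/; each receives one epenthetic vowel.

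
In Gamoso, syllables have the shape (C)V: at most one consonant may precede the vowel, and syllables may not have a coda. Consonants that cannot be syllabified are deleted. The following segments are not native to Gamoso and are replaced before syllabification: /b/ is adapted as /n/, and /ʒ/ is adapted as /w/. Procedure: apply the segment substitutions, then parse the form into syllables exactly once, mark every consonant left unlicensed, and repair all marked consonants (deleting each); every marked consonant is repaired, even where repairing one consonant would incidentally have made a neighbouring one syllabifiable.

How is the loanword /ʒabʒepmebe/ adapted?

Substitution: /ʒ/ → /w/, /b/ → /n/, giving /wanwepmene/.
Syllabifying with onset maximization leaves /n/, /p/ stranded (no codas are permitted; onsets are limited to one consonant).
Deletion applies to /n/, /p/.

wawemene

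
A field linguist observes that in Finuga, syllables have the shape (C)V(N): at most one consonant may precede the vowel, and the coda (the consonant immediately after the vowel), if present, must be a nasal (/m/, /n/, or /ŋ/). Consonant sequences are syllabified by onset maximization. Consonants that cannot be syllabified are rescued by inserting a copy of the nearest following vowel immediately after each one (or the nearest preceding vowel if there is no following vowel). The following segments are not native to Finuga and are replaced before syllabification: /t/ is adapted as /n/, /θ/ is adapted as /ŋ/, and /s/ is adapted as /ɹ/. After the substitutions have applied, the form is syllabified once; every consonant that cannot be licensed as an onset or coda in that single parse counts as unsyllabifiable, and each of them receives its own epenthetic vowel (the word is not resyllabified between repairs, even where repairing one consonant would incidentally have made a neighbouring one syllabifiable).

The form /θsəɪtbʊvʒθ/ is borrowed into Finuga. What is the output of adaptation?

ŋəɹəɪnbʊvʊʒʊŋʊ

Substitution: /θ/ → /ŋ/, /s/ → /ɹ/, /t/ → /n/, giving /ŋɹəɪnbʊvʒŋ/.
Under (C)V(N), the unsyllabifiable consonants are /ŋ/, /v/, /ʒ/, /ŋ/ (only a nasal (/m/, /n/, or /ŋ/) is licensed in coda position; onsets are limited to one consonant).
Inserting the epenthetic vowel yields /ŋ/ → /ŋə/, /v/ → /vʊ/, /ʒ/ → /ʒʊ/, /ŋ/ → /ŋʊ/.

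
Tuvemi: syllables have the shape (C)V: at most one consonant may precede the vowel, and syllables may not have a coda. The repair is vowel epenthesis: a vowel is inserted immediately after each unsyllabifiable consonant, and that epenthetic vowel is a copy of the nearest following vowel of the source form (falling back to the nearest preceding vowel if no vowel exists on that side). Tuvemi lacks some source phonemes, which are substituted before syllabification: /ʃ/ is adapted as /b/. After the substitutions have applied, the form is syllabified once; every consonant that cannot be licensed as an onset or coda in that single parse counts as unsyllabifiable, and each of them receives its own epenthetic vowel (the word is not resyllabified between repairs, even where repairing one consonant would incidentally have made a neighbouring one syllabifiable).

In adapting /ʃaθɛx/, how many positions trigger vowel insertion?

1

After substitution the input is /baθɛx/.
The unsyllabifiable consonants are /x/; each receives one epenthetic vowel.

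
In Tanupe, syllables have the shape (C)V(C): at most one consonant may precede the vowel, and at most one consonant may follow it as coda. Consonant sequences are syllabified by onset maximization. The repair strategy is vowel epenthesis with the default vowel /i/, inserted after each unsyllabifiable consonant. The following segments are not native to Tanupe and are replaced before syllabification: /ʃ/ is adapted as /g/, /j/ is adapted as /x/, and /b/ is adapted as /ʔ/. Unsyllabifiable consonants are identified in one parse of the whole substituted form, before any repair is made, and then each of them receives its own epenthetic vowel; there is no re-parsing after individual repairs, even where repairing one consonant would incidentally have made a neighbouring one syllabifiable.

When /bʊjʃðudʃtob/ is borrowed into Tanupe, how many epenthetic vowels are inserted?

2

After substitution the input is /ʔʊxgðudgtoʔ/.
The unsyllabifiable consonants are /g/, /g/; each receives one epenthetic vowel.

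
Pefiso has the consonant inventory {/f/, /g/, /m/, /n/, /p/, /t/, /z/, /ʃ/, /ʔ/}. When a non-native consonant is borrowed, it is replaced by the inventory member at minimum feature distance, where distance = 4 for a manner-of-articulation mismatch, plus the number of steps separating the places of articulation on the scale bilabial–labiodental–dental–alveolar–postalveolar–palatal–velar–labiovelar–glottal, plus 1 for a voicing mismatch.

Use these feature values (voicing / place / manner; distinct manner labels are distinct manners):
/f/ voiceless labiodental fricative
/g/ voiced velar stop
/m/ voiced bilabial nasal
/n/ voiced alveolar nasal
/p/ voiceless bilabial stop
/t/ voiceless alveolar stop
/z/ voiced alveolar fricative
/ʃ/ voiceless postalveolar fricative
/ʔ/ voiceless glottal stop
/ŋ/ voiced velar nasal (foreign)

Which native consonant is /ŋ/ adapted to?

/n/ is closest: same manner (nasal), place distance 3 (velar→alveolar), same voicing; total 3. Next closest is /g/ at distance 4.

n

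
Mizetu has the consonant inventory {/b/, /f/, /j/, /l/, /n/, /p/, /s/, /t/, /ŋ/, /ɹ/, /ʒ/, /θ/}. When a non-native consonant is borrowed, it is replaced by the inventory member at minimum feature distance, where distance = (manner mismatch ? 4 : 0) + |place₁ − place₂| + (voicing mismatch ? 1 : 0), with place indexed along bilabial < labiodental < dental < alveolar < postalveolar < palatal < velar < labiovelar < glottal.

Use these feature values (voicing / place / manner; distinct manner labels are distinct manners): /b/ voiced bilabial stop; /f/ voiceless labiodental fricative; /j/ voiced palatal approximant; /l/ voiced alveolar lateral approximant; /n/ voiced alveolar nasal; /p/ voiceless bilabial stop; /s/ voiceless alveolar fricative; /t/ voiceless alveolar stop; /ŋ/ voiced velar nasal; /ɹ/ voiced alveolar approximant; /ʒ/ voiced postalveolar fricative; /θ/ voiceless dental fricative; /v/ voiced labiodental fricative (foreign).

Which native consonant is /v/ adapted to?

f

/f/ is closest: same manner (fricative), place distance 0 (labiodental→labiodental), voicing differs (+1); total 1. Next closest is /θ/ at distance 2.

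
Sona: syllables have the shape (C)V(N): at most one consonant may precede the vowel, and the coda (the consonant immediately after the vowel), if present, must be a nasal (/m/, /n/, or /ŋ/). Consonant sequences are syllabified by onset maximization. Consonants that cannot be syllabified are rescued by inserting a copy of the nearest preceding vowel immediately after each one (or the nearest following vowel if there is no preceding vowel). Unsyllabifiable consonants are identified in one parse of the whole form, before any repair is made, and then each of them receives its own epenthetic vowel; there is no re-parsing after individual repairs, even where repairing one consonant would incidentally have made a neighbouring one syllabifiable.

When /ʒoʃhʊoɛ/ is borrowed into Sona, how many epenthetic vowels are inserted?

1

The unsyllabifiable consonants are /ʃ/; each receives one epenthetic vowel.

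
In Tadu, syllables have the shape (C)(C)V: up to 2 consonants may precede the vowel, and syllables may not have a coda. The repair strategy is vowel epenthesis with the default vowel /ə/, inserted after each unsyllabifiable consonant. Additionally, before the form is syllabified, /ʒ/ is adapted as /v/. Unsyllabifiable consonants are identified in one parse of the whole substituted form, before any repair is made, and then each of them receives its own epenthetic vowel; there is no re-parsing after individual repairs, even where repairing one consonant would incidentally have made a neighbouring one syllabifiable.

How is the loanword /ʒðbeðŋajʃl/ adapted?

Substitution: /ʒ/ → /v/, giving /vðbeðŋajʃl/.
Syllabifying with onset maximization leaves /v/, /j/, /ʃ/, /l/ stranded (no codas are permitted; onsets may contain at most 2 consonants).
Epenthesis after each stranded consonant: /v/ → /və/, /j/ → /jə/, /ʃ/ → /ʃə/, /l/ → /lə/.

vəðbeðŋajəʃələ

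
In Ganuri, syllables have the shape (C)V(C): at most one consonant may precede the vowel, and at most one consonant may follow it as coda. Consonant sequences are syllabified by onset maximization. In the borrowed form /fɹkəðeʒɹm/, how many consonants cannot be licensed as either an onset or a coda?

4

The consonants /f/, /ɹ/, /ɹ/, /m/ cannot be parsed into a legal (C)V(C) syllable (at most one coda consonant is licensed; onsets are limited to one consonant).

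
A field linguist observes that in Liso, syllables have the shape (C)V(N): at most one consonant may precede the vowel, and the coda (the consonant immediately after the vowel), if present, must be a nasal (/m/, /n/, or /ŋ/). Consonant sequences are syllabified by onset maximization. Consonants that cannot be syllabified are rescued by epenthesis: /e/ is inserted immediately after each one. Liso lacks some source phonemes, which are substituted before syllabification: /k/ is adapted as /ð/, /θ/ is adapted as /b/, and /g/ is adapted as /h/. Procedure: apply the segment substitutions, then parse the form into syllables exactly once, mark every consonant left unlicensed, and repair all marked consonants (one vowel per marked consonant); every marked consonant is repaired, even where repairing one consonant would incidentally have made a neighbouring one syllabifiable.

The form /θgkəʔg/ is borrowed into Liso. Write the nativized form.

beheðəʔehe

Substitution: /θ/ → /b/, /g/ → /h/, /k/ → /ð/, giving /bhðəʔh/.
Under (C)V(N), the unsyllabifiable consonants are /b/, /h/, /ʔ/, /h/ (only a nasal (/m/, /n/, or /ŋ/) is licensed in coda position; onsets are limited to one consonant).
Each unlicensed consonant becomes the onset of a new syllable: /b/ → /be/, /h/ → /he/, /ʔ/ → /ʔe/, /h/ → /he/.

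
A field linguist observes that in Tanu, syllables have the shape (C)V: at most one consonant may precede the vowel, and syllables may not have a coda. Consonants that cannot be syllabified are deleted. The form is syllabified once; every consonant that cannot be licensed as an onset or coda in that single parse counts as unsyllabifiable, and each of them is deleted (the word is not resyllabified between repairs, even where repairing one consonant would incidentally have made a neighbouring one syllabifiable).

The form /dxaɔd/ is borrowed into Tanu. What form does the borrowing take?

Under (C)V, the unsyllabifiable consonants are /d/, /d/ (no codas are permitted; onsets are limited to one consonant).
Each unlicensed consonant is deleted: /d/, /d/.

xaɔ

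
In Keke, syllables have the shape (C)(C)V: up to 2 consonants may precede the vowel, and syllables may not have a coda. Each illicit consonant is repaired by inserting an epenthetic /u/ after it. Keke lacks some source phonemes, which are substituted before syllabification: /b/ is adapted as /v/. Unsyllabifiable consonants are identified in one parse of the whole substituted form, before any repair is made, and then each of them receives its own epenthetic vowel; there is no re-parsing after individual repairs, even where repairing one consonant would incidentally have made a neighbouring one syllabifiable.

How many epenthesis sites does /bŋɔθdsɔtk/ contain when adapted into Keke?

3

After substitution the input is /vŋɔθdsɔtk/.
The unsyllabifiable consonants are /θ/, /t/, /k/; each receives one epenthetic vowel.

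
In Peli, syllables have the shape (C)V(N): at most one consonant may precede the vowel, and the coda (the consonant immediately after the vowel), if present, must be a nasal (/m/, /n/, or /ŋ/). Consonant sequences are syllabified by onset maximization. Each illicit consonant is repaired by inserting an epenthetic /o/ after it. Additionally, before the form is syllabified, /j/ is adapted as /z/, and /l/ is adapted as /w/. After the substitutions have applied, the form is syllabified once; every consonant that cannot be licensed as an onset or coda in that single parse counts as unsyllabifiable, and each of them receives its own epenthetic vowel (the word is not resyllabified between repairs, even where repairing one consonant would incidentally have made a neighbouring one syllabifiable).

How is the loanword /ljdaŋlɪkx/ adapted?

Substitution: /l/ → /w/, /j/ → /z/, giving /wzdaŋwɪkx/.
The consonants /w/, /z/, /k/, /x/ cannot be parsed into a legal (C)V(N) syllable (only a nasal (/m/, /n/, or /ŋ/) is licensed in coda position; onsets are limited to one consonant).
Inserting the epenthetic vowel yields /w/ → /wo/, /z/ → /zo/, /k/ → /ko/, /x/ → /xo/.

wozodaŋwɪkoxo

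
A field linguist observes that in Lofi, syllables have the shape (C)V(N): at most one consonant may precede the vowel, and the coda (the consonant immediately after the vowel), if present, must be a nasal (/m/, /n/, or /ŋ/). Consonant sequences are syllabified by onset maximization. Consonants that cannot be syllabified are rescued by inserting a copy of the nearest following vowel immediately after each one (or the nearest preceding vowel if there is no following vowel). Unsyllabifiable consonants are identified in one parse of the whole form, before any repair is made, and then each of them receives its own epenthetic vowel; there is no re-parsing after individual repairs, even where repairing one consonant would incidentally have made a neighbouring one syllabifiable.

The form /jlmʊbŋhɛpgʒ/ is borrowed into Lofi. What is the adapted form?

jʊlʊmʊbɛŋɛhɛpɛgɛʒɛ

Syllabifying with onset maximization leaves /j/, /l/, /b/, /ŋ/, /p/, /g/, /ʒ/ stranded (only a nasal (/m/, /n/, or /ŋ/) is licensed in coda position; onsets are limited to one consonant).
Inserting the epenthetic vowel yields /j/ → /jʊ/, /l/ → /lʊ/, /b/ → /bɛ/, /ŋ/ → /ŋɛ/, /p/ → /pɛ/, /g/ → /gɛ/, /ʒ/ → /ʒɛ/.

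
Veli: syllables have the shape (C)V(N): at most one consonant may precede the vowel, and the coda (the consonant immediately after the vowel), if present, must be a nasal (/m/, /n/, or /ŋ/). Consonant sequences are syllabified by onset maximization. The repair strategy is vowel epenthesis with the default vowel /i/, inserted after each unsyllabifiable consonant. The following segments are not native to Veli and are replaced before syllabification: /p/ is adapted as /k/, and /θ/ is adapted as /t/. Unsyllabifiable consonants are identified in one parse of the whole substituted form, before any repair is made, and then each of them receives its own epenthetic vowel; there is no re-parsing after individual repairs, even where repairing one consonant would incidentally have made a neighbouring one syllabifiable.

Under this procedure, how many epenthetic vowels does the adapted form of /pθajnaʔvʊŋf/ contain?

4

After substitution the input is /ktajnaʔvʊŋf/.
The unsyllabifiable consonants are /k/, /j/, /ʔ/, /f/; each receives one epenthetic vowel.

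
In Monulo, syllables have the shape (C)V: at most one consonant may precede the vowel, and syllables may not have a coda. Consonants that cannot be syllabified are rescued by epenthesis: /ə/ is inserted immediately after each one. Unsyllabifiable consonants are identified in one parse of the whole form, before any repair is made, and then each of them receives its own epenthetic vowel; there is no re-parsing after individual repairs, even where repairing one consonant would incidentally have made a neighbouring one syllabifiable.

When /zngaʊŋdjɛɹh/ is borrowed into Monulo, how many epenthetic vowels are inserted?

6

The unsyllabifiable consonants are /z/, /n/, /ŋ/, /d/, /ɹ/, /h/; each receives one epenthetic vowel.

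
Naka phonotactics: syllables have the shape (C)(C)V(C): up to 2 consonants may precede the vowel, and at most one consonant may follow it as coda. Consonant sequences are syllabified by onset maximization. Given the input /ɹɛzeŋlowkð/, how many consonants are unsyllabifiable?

The consonants /k/, /ð/ cannot be parsed into a legal (C)(C)V(C) syllable (at most one coda consonant is licensed; onsets may contain at most 2 consonants).

2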